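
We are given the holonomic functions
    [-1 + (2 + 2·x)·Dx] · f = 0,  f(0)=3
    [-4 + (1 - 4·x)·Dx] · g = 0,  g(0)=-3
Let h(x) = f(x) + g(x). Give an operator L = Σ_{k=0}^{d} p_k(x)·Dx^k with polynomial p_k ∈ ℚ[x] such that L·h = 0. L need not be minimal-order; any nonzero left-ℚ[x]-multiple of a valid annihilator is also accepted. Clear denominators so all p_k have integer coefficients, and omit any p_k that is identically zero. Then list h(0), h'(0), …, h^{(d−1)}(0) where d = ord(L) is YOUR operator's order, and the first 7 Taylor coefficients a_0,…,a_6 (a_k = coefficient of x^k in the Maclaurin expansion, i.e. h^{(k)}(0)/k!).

f: a_k = 3, 3/2, -3/8, 3/16, -15/128, 21/256, -63/1024, …
g: a_k = -3, -12, -48, -192, -768, -3072, -12288, …
Sum ⇒ L₀ = lclm(L_f,L_g) in ℚ(x)⟨Dx⟩.
L = (68 + 48·x) + (-129 - 248·x - 144·x^2)·Dx + (14 - 18·x - 128·x^2 - 96·x^3)·Dx^2  (order 2).
h: a_k = 0, -21/2, -387/8, -3069/16, -98319/128, -786411/256, -12582975/1024, …
ICs: h(0) = 0, h′(0) = -21/2.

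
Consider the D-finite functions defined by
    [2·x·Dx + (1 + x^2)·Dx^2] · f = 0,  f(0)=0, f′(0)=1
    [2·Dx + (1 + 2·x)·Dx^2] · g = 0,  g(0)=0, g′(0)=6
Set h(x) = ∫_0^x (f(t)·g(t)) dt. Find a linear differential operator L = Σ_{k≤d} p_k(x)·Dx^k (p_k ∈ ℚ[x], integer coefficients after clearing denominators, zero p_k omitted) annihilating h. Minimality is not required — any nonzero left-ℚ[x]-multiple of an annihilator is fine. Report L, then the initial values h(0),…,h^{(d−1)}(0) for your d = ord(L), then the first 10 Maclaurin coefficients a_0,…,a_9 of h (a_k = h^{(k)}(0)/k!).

L = (24 + 80·x + 88·x^2 + 240·x^3 + 240·x^4 + 208·x^5 + 16·x^7)·Dx^2 + (12 + 80·x + 332·x^2 + 608·x^3 + 880·x^4 + 744·x^5 + 560·x^6 + 24·x^7 + 56·x^8)·Dx^3 + (12 + 52·x + 168·x^2 + 372·x^3 + 516·x^4 + 564·x^5 + 384·x^6 + 276·x^7 + 24·x^8 + 32·x^9)·Dx^4 + (2 + 12·x + 34·x^2 + 64·x^3 + 87·x^4 + 96·x^5 + 84·x^6 + 48·x^7 + 33·x^8 + 4·x^9 + 4·x^10)·Dx^5  (order 5).
h: a_k = 0, 0, 0, 2, -3/2, 6/5, -5/3, 38/15, -73/20, 82/15, …
ICs: h(0) = 0, h′(0) = 0, h′′(0) = 0, h′′′(0) = 12, h′′′′(0) = -36.

f: a_k = 0, 1, 0, -1/3, 0, 1/5, 0, -1/7, 0, 1/9, …
g: a_k = 0, 6, -6, 8, -12, 96/5, -32, 384/7, -96, 512/3, …
h₀=f·g: eliminate ⇒ L₀, order ≤ 2·2.
h=∫h₀ ⇒ L = L₀·Dx.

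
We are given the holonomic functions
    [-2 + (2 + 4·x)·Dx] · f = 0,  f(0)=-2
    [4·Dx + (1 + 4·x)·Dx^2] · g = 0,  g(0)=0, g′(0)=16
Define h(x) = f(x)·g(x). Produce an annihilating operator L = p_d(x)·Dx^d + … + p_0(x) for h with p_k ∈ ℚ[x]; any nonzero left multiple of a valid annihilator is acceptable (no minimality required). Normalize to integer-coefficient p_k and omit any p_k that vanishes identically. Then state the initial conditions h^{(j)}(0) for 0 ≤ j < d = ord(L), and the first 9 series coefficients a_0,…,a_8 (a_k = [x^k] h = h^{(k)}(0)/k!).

f: a_k = -2, -2, 1, -1, 5/4, -7/4, 21/8, -33/8, 429/64, …
g: a_k = 0, 16, -32, 256/3, -256, 4096/5, -8192/3, 65536/7, -32768, …
h₀=f·g: eliminate ⇒ L₀, order ≤ 1·2.
L = (-1 + 4·x) + (2 + 4·x)·Dx + (1 + 8·x + 20·x^2 + 16·x^3)·Dx^2  (order 2).
h: a_k = 0, -32, 32, -272/3, 880/3, -14836/15, 17068/5, -419418/35, 1492478/35, …
ICs: h(0) = 0, h′(0) = -32.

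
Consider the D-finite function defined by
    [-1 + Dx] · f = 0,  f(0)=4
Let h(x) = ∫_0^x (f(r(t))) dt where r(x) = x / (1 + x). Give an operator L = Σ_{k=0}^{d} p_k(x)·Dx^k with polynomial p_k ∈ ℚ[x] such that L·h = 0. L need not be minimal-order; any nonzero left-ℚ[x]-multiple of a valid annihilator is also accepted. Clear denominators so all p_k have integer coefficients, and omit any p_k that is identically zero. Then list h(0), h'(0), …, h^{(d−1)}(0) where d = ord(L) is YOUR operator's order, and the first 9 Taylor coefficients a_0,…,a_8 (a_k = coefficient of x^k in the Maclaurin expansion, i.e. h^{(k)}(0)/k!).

L = -Dx + (1 + 2·x + x^2)·Dx^2  (order 2).
h: a_k = 0, 4, 2, -2/3, 1/6, 1/30, -19/180, 151/1260, -1091/10080, …
ICs: h(0) = 0, h′(0) = 4.

f: a_k = 4, 4, 2, 2/3, 1/6, 1/30, 1/180, 1/1260, 1/10080, …
L₀ from L_f via x↦r, Dx↦r'^{-1}Dx.
h=∫₀ˣh₀: take L = L₀·Dx.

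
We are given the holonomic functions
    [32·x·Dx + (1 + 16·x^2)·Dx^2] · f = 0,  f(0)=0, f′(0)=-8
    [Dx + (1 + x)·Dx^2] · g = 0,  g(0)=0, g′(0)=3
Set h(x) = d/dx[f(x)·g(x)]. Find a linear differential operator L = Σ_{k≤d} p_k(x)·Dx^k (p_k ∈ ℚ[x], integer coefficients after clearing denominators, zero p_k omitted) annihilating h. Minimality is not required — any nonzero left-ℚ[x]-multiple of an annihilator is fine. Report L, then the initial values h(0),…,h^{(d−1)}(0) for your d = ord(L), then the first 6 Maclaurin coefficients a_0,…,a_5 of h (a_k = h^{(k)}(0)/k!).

f: a_k = 0, -8, 0, 128/3, 0, -2048/5, …
g: a_k = 0, 3, -3/2, 1, -3/4, 3/5, …
h₀=f·g: eliminate ⇒ L₀, order ≤ 2·2.
h₀' ⇒ L via d/dx closure of L₀.
L = (4224 + 8384·x + 204800·x^2 + 531456·x^3 + 491520·x^4 + 212992·x^5 + 262144·x^7) + (4098 + 28864·x + 258368·x^2 + 1045504·x^3 + 1798144·x^4 + 1523712·x^5 + 573440·x^6 + 786432·x^7 + 917504·x^8)·Dx + (132 + 8644·x + 37632·x^2 + 196032·x^3 + 614400·x^4 + 955392·x^5 + 786432·x^6 + 540672·x^7 + 786432·x^8 + 524288·x^9)·Dx^2 + (65 + 258·x + 2497·x^2 + 8576·x^3 + 30336·x^4 + 76800·x^5 + 118272·x^6 + 98304·x^7 + 98304·x^8 + 131072·x^9 + 65536·x^10)·Dx^3  (order 3).
h: a_k = 0, -48, 36, 480, -290, -35728/5, …
ICs: h(0) = 0, h′(0) = -48, h′′(0) = 72.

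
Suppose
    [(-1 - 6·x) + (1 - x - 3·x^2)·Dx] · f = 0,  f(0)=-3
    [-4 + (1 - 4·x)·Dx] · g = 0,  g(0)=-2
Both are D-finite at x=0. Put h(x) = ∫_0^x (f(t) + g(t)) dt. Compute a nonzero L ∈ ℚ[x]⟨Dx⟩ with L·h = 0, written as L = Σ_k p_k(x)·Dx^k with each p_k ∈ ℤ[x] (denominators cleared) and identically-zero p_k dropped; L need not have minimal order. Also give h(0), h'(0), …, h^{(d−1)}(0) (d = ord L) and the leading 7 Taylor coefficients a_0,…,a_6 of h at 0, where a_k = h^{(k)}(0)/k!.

L = (-72·x + 72·x^2 - 96·x^3)·Dx + (8 - 6·x - 66·x^2 + 112·x^3 - 192·x^4)·Dx^2 + (-1 + 7·x - 15·x^2 + 10·x^3 + 20·x^4 - 48·x^5)·Dx^3  (order 3).
h: a_k = 0, -5, -11/2, -44/3, -149/4, -569/5, -1084/3, …
ICs: h(0) = 0, h′(0) = -5, h′′(0) = -11.

f: a_k = -3, -3, -12, -21, -57, -120, -291, …
g: a_k = -2, -8, -32, -128, -512, -2048, -8192, …
Weyl lclm of L_f,L_g ⇒ L₀ (ord ≤ 2).
Integrate: L := L₀·Dx.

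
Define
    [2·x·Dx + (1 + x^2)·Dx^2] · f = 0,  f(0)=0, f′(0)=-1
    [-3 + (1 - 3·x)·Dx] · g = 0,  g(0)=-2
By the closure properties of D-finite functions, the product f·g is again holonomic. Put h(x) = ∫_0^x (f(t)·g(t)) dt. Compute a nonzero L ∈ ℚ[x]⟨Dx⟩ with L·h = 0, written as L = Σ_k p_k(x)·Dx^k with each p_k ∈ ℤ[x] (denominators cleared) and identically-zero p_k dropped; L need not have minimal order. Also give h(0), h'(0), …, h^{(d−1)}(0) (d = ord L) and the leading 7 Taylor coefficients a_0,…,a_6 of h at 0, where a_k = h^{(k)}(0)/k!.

f: a_k = 0, -1, 0, 1/3, 0, -1/5, 0, …
g: a_k = -2, -6, -18, -54, -162, -486, -1458, …
f·g: L₀ = L_f ⊗_s L_g, ord ≤ 2·1.
Integrate: L := L₀·Dx.
L = 6·x·Dx + (6 - 2·x + 12·x^2)·Dx^2 + (-1 + 3·x - x^2 + 3·x^3)·Dx^3  (order 3).
h: a_k = 0, 0, 1, 2, 13/3, 52/5, 391/15, …
ICs: h(0) = 0, h′(0) = 0, h′′(0) = 2.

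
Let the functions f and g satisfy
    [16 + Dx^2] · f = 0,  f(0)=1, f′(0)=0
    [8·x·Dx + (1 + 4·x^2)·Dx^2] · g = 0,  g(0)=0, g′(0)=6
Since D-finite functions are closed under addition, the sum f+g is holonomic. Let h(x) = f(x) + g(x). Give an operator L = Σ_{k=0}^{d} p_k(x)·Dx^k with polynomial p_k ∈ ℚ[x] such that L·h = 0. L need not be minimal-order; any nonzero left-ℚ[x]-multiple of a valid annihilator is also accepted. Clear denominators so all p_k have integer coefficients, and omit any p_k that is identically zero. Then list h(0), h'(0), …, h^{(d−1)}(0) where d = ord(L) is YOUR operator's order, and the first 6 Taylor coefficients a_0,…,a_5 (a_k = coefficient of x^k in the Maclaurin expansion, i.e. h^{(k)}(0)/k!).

f: a_k = 1, 0, -8, 0, 32/3, 0, …
g: a_k = 0, 6, 0, -8, 0, 96/5, …
h₀=f+g: left-lcm gives L₀, ord ≤ 4.
L = (-512·x + 5120·x^3 + 4096·x^5)·Dx + (16 + 512·x^2 + 2304·x^4 + 2048·x^6)·Dx^2 + (-32·x + 320·x^3 + 256·x^5)·Dx^3 + (1 + 32·x^2 + 144·x^4 + 128·x^6)·Dx^4  (order 4).
h: a_k = 1, 6, -8, -8, 32/3, 96/5, …
ICs: h(0) = 1, h′(0) = 6, h′′(0) = -16, h′′′(0) = -48.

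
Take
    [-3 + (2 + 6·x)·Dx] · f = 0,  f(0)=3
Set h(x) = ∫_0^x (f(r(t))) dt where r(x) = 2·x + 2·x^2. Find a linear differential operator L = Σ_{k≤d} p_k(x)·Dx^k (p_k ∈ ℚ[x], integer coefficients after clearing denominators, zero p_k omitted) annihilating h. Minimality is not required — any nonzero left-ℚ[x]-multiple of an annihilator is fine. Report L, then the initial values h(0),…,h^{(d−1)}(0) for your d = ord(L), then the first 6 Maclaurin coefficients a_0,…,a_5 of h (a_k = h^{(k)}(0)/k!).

f: a_k = 3, 9/2, -27/8, 81/16, -1215/128, 5103/256, …
L₀ from L_f via x↦r, Dx↦r'^{-1}Dx.
h=∫h₀ ⇒ L = L₀·Dx.
L = (-3 - 6·x)·Dx + (1 + 6·x + 6·x^2)·Dx^2  (order 2).
h: a_k = 0, 3, 9/2, -3/2, 27/8, -351/40, …
ICs: h(0) = 0, h′(0) = 3.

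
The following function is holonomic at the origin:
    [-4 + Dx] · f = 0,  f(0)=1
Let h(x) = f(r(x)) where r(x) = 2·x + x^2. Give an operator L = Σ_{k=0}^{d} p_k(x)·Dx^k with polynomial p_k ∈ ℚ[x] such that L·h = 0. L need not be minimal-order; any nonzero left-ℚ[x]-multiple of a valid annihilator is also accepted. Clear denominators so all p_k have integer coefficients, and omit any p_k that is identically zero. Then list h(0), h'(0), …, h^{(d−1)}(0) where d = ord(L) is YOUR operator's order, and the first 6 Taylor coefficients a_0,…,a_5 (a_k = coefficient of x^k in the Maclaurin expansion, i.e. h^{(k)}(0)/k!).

L = (-8 - 8·x) + Dx  (order 1).
h: a_k = 1, 8, 36, 352/3, 920/3, 3392/5, …
ICs: h(0) = 1.

f: a_k = 1, 4, 8, 32/3, 32/3, 128/15, …
f∘r: x↦r, Dx↦Dx/r' in L_f ⇒ L₀.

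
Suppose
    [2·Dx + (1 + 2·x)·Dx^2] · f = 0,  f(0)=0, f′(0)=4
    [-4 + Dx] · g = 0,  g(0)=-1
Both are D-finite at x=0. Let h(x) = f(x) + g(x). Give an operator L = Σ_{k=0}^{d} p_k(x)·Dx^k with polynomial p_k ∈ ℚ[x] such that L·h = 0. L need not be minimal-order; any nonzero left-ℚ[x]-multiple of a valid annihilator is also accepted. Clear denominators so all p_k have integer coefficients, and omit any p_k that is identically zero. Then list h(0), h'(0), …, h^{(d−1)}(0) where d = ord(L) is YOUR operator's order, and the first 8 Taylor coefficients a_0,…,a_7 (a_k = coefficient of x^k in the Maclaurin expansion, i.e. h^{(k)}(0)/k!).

f: a_k = 0, 4, -4, 16/3, -8, 64/5, -64/3, 256/7, …
g: a_k = -1, -4, -8, -32/3, -32/3, -128/15, -256/45, -1024/315, …
Weyl lclm of L_f,L_g ⇒ L₀ (ord ≤ 3).
L = (-32 - 32·x)·Dx + (-4 - 32·x - 32·x^2)·Dx^2 + (3 + 10·x + 8·x^2)·Dx^3  (order 3).
h: a_k = -1, 0, -12, -16/3, -56/3, 64/15, -1216/45, 10496/315, …
ICs: h(0) = -1, h′(0) = 0, h′′(0) = -24.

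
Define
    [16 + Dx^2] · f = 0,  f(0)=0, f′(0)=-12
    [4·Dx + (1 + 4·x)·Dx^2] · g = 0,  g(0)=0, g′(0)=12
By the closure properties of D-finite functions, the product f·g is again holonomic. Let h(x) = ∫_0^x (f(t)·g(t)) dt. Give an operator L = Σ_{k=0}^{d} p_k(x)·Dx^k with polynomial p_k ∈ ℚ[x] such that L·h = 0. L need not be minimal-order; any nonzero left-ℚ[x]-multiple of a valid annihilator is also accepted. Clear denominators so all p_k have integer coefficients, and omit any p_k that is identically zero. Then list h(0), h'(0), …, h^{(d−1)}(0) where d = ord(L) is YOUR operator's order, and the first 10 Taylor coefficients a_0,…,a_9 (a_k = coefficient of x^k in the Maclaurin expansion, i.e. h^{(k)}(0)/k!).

L = (-768 + 6144·x + 77824·x^2 + 262144·x^3 + 262144·x^4)·Dx + (256 + 5120·x + 24576·x^2 + 32768·x^3)·Dx^2 + (1280·x + 10752·x^2 + 32768·x^3 + 32768·x^4)·Dx^3 + (16 + 320·x + 1536·x^2 + 2048·x^3)·Dx^4 + (3 + 56·x + 368·x^2 + 1024·x^3 + 1024·x^4)·Dx^5  (order 5).
h: a_k = 0, 0, 0, -48, 72, -384/5, 256, -5632/7, 11904/5, -462848/63, …
ICs: h(0) = 0, h′(0) = 0, h′′(0) = 0, h′′′(0) = -288, h′′′′(0) = 1728.

f: a_k = 0, -12, 0, 32, 0, -128/5, 0, 1024/105, 0, -2048/945, …
g: a_k = 0, 12, -24, 64, -192, 3072/5, -2048, 49152/7, -24576, 262144/3, …
h₀=f·g: eliminate ⇒ L₀, order ≤ 2·2.
h=∫h₀ ⇒ L = L₀·Dx.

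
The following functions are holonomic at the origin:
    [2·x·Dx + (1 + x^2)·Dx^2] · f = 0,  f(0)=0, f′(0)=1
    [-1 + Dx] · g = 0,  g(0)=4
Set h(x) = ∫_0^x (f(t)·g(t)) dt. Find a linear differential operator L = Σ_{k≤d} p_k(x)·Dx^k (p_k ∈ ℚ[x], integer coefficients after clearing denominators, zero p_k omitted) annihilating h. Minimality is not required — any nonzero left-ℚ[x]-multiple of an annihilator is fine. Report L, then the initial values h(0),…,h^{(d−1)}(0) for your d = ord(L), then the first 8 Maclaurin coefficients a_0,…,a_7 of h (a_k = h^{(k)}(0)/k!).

L = (1 - 2·x + x^2)·Dx + (-2 + 2·x - 2·x^2)·Dx^2 + (1 + x^2)·Dx^3  (order 3).
h: a_k = 0, 0, 2, 4/3, 1/6, -2/15, 1/20, 11/126, …
ICs: h(0) = 0, h′(0) = 0, h′′(0) = 4.

f: a_k = 0, 1, 0, -1/3, 0, 1/5, 0, -1/7, …
g: a_k = 4, 4, 2, 2/3, 1/6, 1/30, 1/180, 1/1260, …
Sym-product of L_f,L_g gives L₀ (≤ ord 2).
h=∫h₀ ⇒ L = L₀·Dx.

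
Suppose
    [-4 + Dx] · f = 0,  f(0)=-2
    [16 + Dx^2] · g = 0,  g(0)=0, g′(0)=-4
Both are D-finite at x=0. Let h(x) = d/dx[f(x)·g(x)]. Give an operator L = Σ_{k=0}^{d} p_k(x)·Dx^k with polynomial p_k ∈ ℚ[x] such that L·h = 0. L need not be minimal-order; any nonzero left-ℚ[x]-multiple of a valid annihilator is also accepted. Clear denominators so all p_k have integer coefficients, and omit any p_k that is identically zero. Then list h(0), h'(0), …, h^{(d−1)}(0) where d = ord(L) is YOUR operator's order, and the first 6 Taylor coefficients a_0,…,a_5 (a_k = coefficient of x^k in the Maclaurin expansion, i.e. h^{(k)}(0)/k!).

L = 32 - 8·Dx + Dx^2  (order 2).
h: a_k = 8, 64, 128, 0, -1024/3, -8192/15, …
ICs: h(0) = 8, h′(0) = 64.

f: a_k = -2, -8, -16, -64/3, -64/3, -256/15, …
g: a_k = 0, -4, 0, 32/3, 0, -128/15, …
Sym-product of L_f,L_g gives L₀ (≤ ord 2).
h₀' ⇒ L via d/dx closure of L₀.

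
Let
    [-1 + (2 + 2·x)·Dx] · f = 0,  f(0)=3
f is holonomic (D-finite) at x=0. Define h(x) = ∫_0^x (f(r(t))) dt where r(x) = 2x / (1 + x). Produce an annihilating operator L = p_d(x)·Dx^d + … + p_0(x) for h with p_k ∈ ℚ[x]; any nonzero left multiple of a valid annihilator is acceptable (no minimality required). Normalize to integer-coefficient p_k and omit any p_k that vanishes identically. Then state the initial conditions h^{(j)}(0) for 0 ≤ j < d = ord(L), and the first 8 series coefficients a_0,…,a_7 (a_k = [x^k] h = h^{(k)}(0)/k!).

L = -Dx + (1 + 4·x + 3·x^2)·Dx^2  (order 2).
h: a_k = 0, 3, 3/2, -3/2, 15/8, -111/40, 75/16, -981/112, …
ICs: h(0) = 0, h′(0) = 3.

f: a_k = 3, 3/2, -3/8, 3/16, -15/128, 21/256, -63/1024, 99/2048, …
Substitute x→r, Dx→(1/r')Dx; clear ⇒ L₀.
h=∫h₀ ⇒ L = L₀·Dx.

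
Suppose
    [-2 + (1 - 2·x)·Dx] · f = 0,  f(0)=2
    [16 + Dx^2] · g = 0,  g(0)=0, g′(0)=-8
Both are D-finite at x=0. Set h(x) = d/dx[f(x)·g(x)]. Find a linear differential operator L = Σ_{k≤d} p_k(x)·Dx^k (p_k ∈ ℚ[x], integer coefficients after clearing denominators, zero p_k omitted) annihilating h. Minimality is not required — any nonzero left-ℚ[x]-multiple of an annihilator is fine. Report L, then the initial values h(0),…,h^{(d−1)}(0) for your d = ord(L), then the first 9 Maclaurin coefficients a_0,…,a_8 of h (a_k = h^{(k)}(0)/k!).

f: a_k = 2, 4, 8, 16, 32, 64, 128, 256, 512, …
g: a_k = 0, -8, 0, 64/3, 0, -256/15, 0, 2048/315, 0, …
L₀ := L_f ⊗_s L_g (sym. prod.), ord ≤ 2.
Differentiate: ansatz ord ≤ ord L₀ ⇒ L.
L = (8 - 64·x + 64·x^2) + (-4 + 8·x)·Dx + (1 - 4·x + 4·x^2)·Dx^2  (order 2).
h: a_k = -16, -64, -64, -512/3, -1792/3, -7168/5, -146432/45, -2342912/315, -5279744/315, …
ICs: h(0) = -16, h′(0) = -64.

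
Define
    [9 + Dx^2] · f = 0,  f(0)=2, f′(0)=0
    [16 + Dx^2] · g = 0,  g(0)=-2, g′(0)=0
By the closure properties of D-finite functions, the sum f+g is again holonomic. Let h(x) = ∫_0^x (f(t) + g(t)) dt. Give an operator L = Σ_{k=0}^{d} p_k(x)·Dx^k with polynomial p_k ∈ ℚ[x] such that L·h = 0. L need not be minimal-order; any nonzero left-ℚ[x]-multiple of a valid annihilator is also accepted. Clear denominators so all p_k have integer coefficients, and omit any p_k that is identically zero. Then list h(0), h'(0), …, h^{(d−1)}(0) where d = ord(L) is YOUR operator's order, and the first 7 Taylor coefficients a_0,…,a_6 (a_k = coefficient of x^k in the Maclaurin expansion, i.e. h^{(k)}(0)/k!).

L = 144·Dx + 25·Dx^3 + Dx^5  (order 5).
h: a_k = 0, 0, 0, 7/3, 0, -35/12, 0, …
ICs: h(0) = 0, h′(0) = 0, h′′(0) = 0, h′′′(0) = 14, h′′′′(0) = 0.

f: a_k = 2, 0, -9, 0, 27/4, 0, -81/40, …
g: a_k = -2, 0, 16, 0, -64/3, 0, 512/45, …
Weyl lclm of L_f,L_g ⇒ L₀ (ord ≤ 4).
∫: right-multiply L₀ by Dx.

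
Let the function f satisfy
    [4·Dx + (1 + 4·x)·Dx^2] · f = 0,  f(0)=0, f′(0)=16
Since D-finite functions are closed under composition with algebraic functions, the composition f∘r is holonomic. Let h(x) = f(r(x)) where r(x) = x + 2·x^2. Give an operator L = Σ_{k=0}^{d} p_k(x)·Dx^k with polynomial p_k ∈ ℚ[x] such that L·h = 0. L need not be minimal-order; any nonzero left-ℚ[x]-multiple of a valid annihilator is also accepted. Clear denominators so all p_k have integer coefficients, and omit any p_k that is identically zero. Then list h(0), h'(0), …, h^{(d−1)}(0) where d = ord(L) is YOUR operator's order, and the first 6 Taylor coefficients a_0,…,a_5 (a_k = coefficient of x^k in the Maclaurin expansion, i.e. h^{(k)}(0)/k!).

f: a_k = 0, 16, -32, 256/3, -256, 4096/5, …
Change of var in L_f (x↦r) gives L₀.
L = (16·x + 32·x^2)·Dx + (1 + 8·x + 24·x^2 + 32·x^3)·Dx^2  (order 2).
h: a_k = 0, 16, 0, -128/3, 128, -1024/5, …
ICs: h(0) = 0, h′(0) = 16.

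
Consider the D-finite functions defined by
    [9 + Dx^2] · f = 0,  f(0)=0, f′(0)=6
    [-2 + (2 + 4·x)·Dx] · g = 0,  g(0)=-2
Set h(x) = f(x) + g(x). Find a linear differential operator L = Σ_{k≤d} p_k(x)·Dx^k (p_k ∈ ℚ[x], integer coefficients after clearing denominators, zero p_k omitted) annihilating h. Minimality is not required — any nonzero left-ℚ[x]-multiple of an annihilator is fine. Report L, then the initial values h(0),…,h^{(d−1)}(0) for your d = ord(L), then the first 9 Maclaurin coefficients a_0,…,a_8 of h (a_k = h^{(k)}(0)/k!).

f: a_k = 0, 6, 0, -9, 0, 81/20, 0, -243/280, 0, …
g: a_k = -2, -2, 1, -1, 5/4, -7/4, 21/8, -33/8, 429/64, …
L₀ := lclm(L_f,L_g); ord L₀ ≤ 2+1.
L = (-54 - 162·x - 162·x^2) + (36 + 234·x + 486·x^2 + 324·x^3)·Dx + (-6 - 18·x - 18·x^2)·Dx^2 + (4 + 26·x + 54·x^2 + 36·x^3)·Dx^3  (order 3).
h: a_k = -2, 4, 1, -10, 5/4, 23/10, 21/8, -699/140, 429/64, …
ICs: h(0) = -2, h′(0) = 4, h′′(0) = 2.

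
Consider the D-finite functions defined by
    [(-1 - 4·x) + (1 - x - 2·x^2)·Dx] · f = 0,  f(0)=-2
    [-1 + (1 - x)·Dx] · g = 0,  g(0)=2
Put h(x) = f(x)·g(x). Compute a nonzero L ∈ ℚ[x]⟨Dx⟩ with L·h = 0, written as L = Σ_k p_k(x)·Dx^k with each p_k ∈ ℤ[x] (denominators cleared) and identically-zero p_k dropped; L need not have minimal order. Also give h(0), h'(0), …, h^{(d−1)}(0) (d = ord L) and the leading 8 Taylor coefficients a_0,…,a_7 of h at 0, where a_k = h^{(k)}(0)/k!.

L = (-2 - 2·x + 6·x^2) + (1 - 2·x - x^2 + 2·x^3)·Dx  (order 1).
h: a_k = -4, -8, -20, -40, -84, -168, -340, -680, …
ICs: h(0) = -4.

f: a_k = -2, -2, -6, -10, -22, -42, -86, -170, …
g: a_k = 2, 2, 2, 2, 2, 2, 2, 2, …
h₀=f·g: eliminate ⇒ L₀, order ≤ 1·1.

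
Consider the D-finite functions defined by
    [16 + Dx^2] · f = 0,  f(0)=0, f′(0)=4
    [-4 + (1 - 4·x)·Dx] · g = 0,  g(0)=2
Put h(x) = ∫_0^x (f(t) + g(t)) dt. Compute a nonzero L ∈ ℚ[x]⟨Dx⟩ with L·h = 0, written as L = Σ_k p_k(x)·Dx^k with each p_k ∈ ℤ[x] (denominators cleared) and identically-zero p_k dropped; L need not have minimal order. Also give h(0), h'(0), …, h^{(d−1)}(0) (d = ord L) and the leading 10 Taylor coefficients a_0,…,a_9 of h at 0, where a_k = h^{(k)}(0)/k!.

f: a_k = 0, 4, 0, -32/3, 0, 128/15, 0, -1024/315, 0, 2048/2835, …
g: a_k = 2, 8, 32, 128, 512, 2048, 8192, 32768, 131072, 524288, …
f+g: L₀ = lclm(L_f,L_g), ord ≤ 2+1.
∫: right-multiply L₀ by Dx.
L = (-448 + 512·x - 1024·x^2)·Dx + (48 - 320·x + 768·x^2 - 1024·x^3)·Dx^2 + (-28 + 32·x - 64·x^2)·Dx^3 + (3 - 20·x + 48·x^2 - 64·x^3)·Dx^4  (order 4).
h: a_k = 0, 2, 6, 32/3, 88/3, 512/5, 15424/45, 8192/7, 1290112/315, 131072/9, …
ICs: h(0) = 0, h′(0) = 2, h′′(0) = 12, h′′′(0) = 64.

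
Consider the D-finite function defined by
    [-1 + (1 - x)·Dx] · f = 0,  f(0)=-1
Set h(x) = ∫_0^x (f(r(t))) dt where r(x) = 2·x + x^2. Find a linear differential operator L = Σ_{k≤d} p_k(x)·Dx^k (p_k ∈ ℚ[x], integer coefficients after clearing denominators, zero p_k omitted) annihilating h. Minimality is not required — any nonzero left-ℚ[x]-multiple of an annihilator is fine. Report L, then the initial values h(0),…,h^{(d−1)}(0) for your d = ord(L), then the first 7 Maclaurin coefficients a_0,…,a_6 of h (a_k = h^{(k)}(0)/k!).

f: a_k = -1, -1, -1, -1, -1, -1, -1, …
h₀=f(r): pull back L_f along r ⇒ L₀.
∫: right-multiply L₀ by Dx.
L = (2 + 2·x)·Dx + (-1 + 2·x + x^2)·Dx^2  (order 2).
h: a_k = 0, -1, -1, -5/3, -3, -29/5, -35/3, …
ICs: h(0) = 0, h′(0) = -1.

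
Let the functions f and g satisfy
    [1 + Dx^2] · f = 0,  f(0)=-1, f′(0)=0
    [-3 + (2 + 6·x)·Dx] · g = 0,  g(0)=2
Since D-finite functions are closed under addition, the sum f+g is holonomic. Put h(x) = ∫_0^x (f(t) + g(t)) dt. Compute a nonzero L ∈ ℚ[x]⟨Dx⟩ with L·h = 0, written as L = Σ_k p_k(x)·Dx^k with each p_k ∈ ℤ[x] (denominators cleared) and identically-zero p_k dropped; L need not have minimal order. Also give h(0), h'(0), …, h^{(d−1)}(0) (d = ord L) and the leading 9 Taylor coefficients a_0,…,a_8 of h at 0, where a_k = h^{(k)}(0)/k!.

f: a_k = -1, 0, 1/2, 0, -1/24, 0, 1/720, 0, -1/40320, …
g: a_k = 2, 3, -9/4, 27/8, -405/64, 1701/128, -15309/512, 72171/1024, -2814669/16384, …
Weyl lclm of L_f,L_g ⇒ L₀ (ord ≤ 3).
Integrate: L := L₀·Dx.
L = (-93 - 72·x - 108·x^2)·Dx + (-10 + 18·x + 216·x^2 + 216·x^3)·Dx^2 + (-93 - 72·x - 108·x^2)·Dx^3 + (-10 + 18·x + 216·x^2 + 216·x^3)·Dx^4  (order 4).
h: a_k = 0, 1, 3/2, -7/12, 27/32, -1223/960, 567/256, -688873/161280, 72171/8192, …
ICs: h(0) = 0, h′(0) = 1, h′′(0) = 3, h′′′(0) = -7/2.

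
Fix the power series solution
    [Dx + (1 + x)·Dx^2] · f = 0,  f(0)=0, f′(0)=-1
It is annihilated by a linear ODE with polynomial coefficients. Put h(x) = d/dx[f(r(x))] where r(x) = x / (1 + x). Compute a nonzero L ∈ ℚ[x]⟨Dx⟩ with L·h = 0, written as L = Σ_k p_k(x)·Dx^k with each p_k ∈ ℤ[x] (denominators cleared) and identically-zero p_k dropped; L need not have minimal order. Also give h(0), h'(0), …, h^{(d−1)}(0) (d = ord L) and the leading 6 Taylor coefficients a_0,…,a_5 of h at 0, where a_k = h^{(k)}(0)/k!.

f: a_k = 0, -1, 1/2, -1/3, 1/4, -1/5, …
Substitute x→r, Dx→(1/r')Dx; clear ⇒ L₀.
Differentiate: ansatz ord ≤ ord L₀ ⇒ L.
L = (3 + 4·x) + (1 + 3·x + 2·x^2)·Dx  (order 1).
h: a_k = -1, 3, -7, 15, -31, 63, …
ICs: h(0) = -1.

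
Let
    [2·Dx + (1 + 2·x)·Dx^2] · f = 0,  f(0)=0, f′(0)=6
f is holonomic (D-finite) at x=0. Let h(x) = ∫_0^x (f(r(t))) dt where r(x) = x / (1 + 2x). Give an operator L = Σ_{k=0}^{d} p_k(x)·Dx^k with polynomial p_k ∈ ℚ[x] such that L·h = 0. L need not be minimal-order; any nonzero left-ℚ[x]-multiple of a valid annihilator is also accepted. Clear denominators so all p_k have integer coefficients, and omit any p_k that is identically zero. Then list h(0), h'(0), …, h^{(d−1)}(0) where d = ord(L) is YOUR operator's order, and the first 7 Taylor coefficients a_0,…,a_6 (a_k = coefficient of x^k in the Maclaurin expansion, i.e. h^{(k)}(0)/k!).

f: a_k = 0, 6, -6, 8, -12, 96/5, -32, …
L₀ from L_f via x↦r, Dx↦r'^{-1}Dx.
h=∫₀ˣh₀: take L = L₀·Dx.
L = (6 + 16·x)·Dx^2 + (1 + 6·x + 8·x^2)·Dx^3  (order 3).
h: a_k = 0, 0, 3, -6, 14, -36, 496/5, …
ICs: h(0) = 0, h′(0) = 0, h′′(0) = 6.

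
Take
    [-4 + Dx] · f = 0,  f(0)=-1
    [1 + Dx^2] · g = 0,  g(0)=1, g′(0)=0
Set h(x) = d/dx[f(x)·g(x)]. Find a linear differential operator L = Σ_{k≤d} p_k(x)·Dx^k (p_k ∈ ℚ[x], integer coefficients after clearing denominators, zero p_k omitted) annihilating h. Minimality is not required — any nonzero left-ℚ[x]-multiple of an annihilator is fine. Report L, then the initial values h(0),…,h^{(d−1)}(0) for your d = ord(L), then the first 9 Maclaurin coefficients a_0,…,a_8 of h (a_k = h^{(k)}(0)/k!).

f: a_k = -1, -4, -8, -32/3, -32/3, -128/15, -256/45, -1024/315, -512/315, …
g: a_k = 1, 0, -1/2, 0, 1/24, 0, -1/720, 0, 1/40320, …
h₀=f·g: eliminate ⇒ L₀, order ≤ 1·2.
Differentiate: ansatz ord ≤ ord L₀ ⇒ L.
L = 17 - 8·Dx + Dx^2  (order 2).
h: a_k = -4, -15, -26, -161/6, -101/6, -33/8, 727/180, 31679/5040, 50999/10080, …
ICs: h(0) = -4, h′(0) = -15.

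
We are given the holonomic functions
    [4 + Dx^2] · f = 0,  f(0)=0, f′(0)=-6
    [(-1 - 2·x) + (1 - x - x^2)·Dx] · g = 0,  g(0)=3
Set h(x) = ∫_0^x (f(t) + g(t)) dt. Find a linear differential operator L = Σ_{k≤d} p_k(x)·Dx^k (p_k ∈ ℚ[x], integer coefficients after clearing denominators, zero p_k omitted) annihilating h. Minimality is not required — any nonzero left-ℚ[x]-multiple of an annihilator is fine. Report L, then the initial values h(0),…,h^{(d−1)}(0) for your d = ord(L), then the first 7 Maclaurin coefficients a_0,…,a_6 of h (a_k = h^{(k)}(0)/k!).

f: a_k = 0, -6, 0, 4, 0, -4/5, 0, …
g: a_k = 3, 3, 6, 9, 15, 24, 39, …
Weyl lclm of L_f,L_g ⇒ L₀ (ord ≤ 3).
h=∫h₀ ⇒ L = L₀·Dx.
L = (-44 - 96·x - 32·x^2 - 48·x^3 - 40·x^4 - 16·x^5)·Dx + (16 - 20·x - 8·x^2 + 16·x^3 - 12·x^4 - 24·x^5 - 8·x^6)·Dx^2 + (-11 - 24·x - 8·x^2 - 12·x^3 - 10·x^4 - 4·x^5)·Dx^3 + (4 - 5·x - 2·x^2 + 4·x^3 - 3·x^4 - 6·x^5 - 2·x^6)·Dx^4  (order 4).
h: a_k = 0, 3, -3/2, 2, 13/4, 3, 58/15, …
ICs: h(0) = 0, h′(0) = 3, h′′(0) = -3, h′′′(0) = 12.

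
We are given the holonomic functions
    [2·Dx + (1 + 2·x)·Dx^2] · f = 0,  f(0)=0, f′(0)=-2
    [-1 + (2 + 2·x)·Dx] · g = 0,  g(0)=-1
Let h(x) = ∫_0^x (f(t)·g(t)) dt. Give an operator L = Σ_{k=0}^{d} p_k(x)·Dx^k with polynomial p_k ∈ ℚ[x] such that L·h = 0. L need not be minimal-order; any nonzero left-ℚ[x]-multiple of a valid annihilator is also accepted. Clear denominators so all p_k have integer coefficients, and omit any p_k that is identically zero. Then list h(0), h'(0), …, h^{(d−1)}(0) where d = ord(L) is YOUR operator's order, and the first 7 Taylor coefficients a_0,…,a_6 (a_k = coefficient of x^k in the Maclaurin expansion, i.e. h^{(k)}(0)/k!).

L = (-1 + 2·x)·Dx + (4 + 4·x)·Dx^2 + (4 + 16·x + 20·x^2 + 8·x^3)·Dx^3  (order 3).
h: a_k = 0, 0, 1, -1/3, 17/48, -11/24, 3709/5760, …
ICs: h(0) = 0, h′(0) = 0, h′′(0) = 2.

f: a_k = 0, -2, 2, -8/3, 4, -32/5, 32/3, …
g: a_k = -1, -1/2, 1/8, -1/16, 5/128, -7/256, 21/1024, …
Product ⇒ symmetric product L₀, ord ≤ 2.
h=∫₀ˣh₀: take L = L₀·Dx.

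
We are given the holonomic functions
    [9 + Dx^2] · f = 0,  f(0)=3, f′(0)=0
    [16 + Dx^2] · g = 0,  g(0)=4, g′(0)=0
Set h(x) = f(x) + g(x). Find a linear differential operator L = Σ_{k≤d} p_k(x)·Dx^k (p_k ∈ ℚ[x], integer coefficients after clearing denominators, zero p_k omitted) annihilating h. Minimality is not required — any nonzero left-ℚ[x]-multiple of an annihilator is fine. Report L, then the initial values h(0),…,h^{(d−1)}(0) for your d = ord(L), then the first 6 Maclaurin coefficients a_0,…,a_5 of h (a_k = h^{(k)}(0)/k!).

L = 144 + 25·Dx^2 + Dx^4  (order 4).
h: a_k = 7, 0, -91/2, 0, 1267/24, 0, …
ICs: h(0) = 7, h′(0) = 0, h′′(0) = -91, h′′′(0) = 0.

f: a_k = 3, 0, -27/2, 0, 81/8, 0, …
g: a_k = 4, 0, -32, 0, 128/3, 0, …
Sum ⇒ L₀ = lclm(L_f,L_g) in ℚ(x)⟨Dx⟩.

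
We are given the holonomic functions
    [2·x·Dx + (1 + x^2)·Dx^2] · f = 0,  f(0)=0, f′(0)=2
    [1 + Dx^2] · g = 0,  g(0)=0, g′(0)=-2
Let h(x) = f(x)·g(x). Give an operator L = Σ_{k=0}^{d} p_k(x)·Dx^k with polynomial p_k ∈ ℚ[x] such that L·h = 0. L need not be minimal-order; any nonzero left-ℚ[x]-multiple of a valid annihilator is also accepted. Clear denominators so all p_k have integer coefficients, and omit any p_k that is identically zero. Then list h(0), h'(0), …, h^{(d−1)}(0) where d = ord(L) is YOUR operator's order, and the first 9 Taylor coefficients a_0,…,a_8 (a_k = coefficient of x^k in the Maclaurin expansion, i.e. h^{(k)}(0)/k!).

L = (10 + 26·x^2 + 11·x^4 + 4·x^6 + x^8) + (12·x + 20·x^3 + 12·x^5 + 4·x^7)·Dx + (12 + 32·x^2 + 18·x^4 + 8·x^6 + 2·x^8)·Dx^2 + (12·x + 20·x^3 + 12·x^5 + 4·x^7)·Dx^3 + (2 + 6·x^2 + 7·x^4 + 4·x^6 + x^8)·Dx^4  (order 4).
h: a_k = 0, 0, -4, 0, 2, 0, -19/18, 0, 43/60, …
ICs: h(0) = 0, h′(0) = 0, h′′(0) = -8, h′′′(0) = 0.

f: a_k = 0, 2, 0, -2/3, 0, 2/5, 0, -2/7, 0, …
g: a_k = 0, -2, 0, 1/3, 0, -1/60, 0, 1/2520, 0, …
L₀ := L_f ⊗_s L_g (sym. prod.), ord ≤ 4.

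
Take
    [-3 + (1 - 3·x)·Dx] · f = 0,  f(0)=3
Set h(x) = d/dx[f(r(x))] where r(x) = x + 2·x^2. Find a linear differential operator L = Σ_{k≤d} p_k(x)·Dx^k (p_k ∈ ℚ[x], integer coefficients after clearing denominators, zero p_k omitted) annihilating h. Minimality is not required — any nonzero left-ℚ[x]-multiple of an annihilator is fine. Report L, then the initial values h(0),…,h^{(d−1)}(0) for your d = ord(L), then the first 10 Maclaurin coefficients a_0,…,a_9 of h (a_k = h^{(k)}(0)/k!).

f: a_k = 3, 9, 27, 81, 243, 729, 2187, 6561, 19683, 59049, …
Substitute x→r, Dx→(1/r')Dx; clear ⇒ L₀.
Differentiate: ansatz ord ≤ ord L₀ ⇒ L.
L = (10 + 36·x + 72·x^2) + (-1 - x + 18·x^2 + 24·x^3)·Dx  (order 1).
h: a_k = 9, 90, 567, 3348, 18225, 95742, 488187, 2439720, 12000069, 58298130, …
ICs: h(0) = 9.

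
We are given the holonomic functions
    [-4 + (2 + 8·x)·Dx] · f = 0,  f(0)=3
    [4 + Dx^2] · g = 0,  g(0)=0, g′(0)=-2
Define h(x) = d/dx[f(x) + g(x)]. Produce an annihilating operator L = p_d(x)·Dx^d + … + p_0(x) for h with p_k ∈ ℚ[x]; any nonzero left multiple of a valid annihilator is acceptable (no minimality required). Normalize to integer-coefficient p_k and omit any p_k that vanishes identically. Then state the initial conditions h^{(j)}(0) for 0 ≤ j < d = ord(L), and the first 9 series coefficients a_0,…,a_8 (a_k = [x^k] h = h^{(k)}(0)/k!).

f: a_k = 3, 6, -6, 12, -30, 84, -252, 792, -2574, …
g: a_k = 0, -2, 0, 4/3, 0, -4/15, 0, 8/315, 0, …
h₀=f+g: left-lcm gives L₀, ord ≤ 3.
h₀' ⇒ L via d/dx closure of L₀.
L = (-32 - 16·x - 32·x^2) + (-4 - 24·x - 48·x^2 - 64·x^3)·Dx + (-8 - 4·x - 8·x^2)·Dx^2 + (-1 - 6·x - 12·x^2 - 16·x^3)·Dx^3  (order 3).
h: a_k = 4, -12, 40, -120, 1256/3, -1512, 249488/45, -20592, 24324296/315, …
ICs: h(0) = 4, h′(0) = -12, h′′(0) = 80.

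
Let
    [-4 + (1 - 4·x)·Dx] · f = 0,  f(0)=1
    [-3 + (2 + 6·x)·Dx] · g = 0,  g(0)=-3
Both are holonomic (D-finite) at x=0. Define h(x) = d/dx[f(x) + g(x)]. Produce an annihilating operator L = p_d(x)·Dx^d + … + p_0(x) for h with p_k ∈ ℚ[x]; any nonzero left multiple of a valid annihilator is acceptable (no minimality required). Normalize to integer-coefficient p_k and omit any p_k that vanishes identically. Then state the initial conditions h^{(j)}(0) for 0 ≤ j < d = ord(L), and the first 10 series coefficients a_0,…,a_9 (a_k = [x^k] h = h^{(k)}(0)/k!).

f: a_k = 1, 4, 16, 64, 256, 1024, 4096, 16384, 65536, 262144, …
g: a_k = -3, -9/2, 27/8, -81/16, 1215/128, -5103/256, 45927/1024, -216513/2048, 8444007/32768, -42220035/65536, …
Weyl lclm of L_f,L_g ⇒ L₀ (ord ≤ 2).
h₀' ⇒ L via d/dx closure of L₀.
L = (-792 - 864·x) + (-357 - 2520·x - 3024·x^2)·Dx + (38 + 34·x - 528·x^2 - 864·x^3)·Dx^2  (order 2).
h: a_k = -1/2, 155/4, 2829/16, 33983/32, 1285205/256, 12720693/512, 233365433/2048, 2155927655/4096, 154238842341/65536, 1376542756505/131072, …
ICs: h(0) = -1/2, h′(0) = 155/4.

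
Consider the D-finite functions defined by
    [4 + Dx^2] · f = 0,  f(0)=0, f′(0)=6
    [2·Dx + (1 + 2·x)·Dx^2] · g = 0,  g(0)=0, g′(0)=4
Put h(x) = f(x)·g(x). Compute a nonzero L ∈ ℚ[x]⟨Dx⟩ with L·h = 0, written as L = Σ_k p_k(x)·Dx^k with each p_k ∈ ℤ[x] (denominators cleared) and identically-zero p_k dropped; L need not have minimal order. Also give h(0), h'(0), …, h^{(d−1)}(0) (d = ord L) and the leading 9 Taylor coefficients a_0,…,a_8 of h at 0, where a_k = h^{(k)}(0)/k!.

L = (-48 + 192·x + 1216·x^2 + 2048·x^3 + 1024·x^4) + (32 + 320·x + 768·x^2 + 512·x^3)·Dx + (160·x + 672·x^2 + 1024·x^3 + 512·x^4)·Dx^2 + (8 + 80·x + 192·x^2 + 128·x^3)·Dx^3 + (3 + 28·x + 92·x^2 + 128·x^3 + 64·x^4)·Dx^4  (order 4).
h: a_k = 0, 0, 24, -24, 16, -32, 176/3, -496/5, 3616/21, …
ICs: h(0) = 0, h′(0) = 0, h′′(0) = 48, h′′′(0) = -144.

f: a_k = 0, 6, 0, -4, 0, 4/5, 0, -8/105, 0, …
g: a_k = 0, 4, -4, 16/3, -8, 64/5, -64/3, 256/7, -64, …
Sym-product of L_f,L_g gives L₀ (≤ ord 4).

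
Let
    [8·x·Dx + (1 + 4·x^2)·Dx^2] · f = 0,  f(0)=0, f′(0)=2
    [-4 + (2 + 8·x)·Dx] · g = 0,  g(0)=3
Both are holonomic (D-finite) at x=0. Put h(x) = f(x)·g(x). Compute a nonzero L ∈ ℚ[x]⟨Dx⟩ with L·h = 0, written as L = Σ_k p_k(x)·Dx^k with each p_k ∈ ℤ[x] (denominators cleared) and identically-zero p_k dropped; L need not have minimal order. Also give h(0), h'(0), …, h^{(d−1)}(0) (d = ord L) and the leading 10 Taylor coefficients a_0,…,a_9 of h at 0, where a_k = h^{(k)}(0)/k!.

L = (12 - 16·x - 16·x^2) + (-4 - 8·x + 48·x^2 + 64·x^3)·Dx + (1 + 8·x + 20·x^2 + 32·x^3 + 64·x^4)·Dx^2  (order 2).
h: a_k = 0, 6, 12, -20, 8, -124/5, 872/5, -18104/35, 46448/35, -92140/21, …
ICs: h(0) = 0, h′(0) = 6.

f: a_k = 0, 2, 0, -8/3, 0, 32/5, 0, -128/7, 0, 512/9, …
g: a_k = 3, 6, -6, 12, -30, 84, -252, 792, -2574, 8580, …
f·g: L₀ = L_f ⊗_s L_g, ord ≤ 2·1.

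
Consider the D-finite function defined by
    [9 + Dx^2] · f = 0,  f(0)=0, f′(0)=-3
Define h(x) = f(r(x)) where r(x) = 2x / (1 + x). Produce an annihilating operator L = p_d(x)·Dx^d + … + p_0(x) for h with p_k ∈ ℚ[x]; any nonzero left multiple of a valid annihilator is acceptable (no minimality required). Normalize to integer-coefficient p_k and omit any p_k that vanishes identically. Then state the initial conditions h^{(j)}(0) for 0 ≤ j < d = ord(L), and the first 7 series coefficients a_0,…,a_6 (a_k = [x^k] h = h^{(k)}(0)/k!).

f: a_k = 0, -3, 0, 9/2, 0, -81/40, 0, …
f∘r: x↦r, Dx↦Dx/r' in L_f ⇒ L₀.
L = 36 + (2 + 6·x + 6·x^2 + 2·x^3)·Dx + (1 + 4·x + 6·x^2 + 4·x^3 + x^4)·Dx^2  (order 2).
h: a_k = 0, -6, 6, 30, -102, 726/5, -30, …
ICs: h(0) = 0, h′(0) = -6.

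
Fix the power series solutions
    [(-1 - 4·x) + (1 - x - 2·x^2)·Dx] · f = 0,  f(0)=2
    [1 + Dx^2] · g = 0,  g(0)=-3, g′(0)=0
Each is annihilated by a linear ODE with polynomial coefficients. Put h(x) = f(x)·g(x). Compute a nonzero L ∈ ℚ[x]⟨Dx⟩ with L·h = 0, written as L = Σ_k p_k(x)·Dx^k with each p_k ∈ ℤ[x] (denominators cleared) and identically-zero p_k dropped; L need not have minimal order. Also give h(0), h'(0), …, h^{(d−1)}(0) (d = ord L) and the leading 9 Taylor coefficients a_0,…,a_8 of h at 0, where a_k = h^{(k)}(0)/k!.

L = (3 + x + 2·x^2) + (2 + 8·x)·Dx + (-1 + x + 2·x^2)·Dx^2  (order 2).
h: a_k = -6, -6, -15, -27, -229/4, -445/4, -27089/120, -53789/120, -6046153/6720, …
ICs: h(0) = -6, h′(0) = -6.

f: a_k = 2, 2, 6, 10, 22, 42, 86, 170, 342, …
g: a_k = -3, 0, 3/2, 0, -1/8, 0, 1/240, 0, -1/13440, …
L₀ := L_f ⊗_s L_g (sym. prod.), ord ≤ 2.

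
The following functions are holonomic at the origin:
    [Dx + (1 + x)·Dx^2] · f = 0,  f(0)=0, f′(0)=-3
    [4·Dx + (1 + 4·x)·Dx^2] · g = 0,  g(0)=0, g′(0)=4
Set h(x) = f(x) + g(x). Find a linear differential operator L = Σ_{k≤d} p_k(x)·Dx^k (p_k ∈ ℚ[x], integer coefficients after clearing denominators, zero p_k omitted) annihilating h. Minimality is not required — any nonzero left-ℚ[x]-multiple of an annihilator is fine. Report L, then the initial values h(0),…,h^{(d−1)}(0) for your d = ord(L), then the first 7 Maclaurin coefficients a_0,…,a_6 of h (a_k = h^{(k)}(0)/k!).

L = 8·Dx + (10 + 16·x)·Dx^2 + (1 + 5·x + 4·x^2)·Dx^3  (order 3).
h: a_k = 0, 1, -13/2, 61/3, -253/4, 1021/5, -4093/6, …
ICs: h(0) = 0, h′(0) = 1, h′′(0) = -13.

f: a_k = 0, -3, 3/2, -1, 3/4, -3/5, 1/2, …
g: a_k = 0, 4, -8, 64/3, -64, 1024/5, -2048/3, …
f+g: L₀ = lclm(L_f,L_g), ord ≤ 2+2.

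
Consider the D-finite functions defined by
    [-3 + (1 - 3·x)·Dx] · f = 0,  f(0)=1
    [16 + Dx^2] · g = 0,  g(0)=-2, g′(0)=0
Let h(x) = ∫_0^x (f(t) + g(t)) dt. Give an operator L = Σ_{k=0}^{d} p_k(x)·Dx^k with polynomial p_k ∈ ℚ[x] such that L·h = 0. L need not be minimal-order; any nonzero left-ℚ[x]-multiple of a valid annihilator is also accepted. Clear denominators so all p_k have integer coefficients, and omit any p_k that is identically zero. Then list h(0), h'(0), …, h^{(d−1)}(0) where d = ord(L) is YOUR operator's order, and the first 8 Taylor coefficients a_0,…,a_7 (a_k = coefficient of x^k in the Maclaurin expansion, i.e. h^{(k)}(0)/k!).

L = (1680 - 2304·x + 3456·x^2)·Dx + (-272 + 1584·x - 3456·x^2 + 3456·x^3)·Dx^2 + (105 - 144·x + 216·x^2)·Dx^3 + (-17 + 99·x - 216·x^2 + 216·x^3)·Dx^4  (order 4).
h: a_k = 0, -1, 3/2, 25/3, 27/4, 179/15, 81/2, 33317/315, …
ICs: h(0) = 0, h′(0) = -1, h′′(0) = 3, h′′′(0) = 50.

f: a_k = 1, 3, 9, 27, 81, 243, 729, 2187, …
g: a_k = -2, 0, 16, 0, -64/3, 0, 512/45, 0, …
Weyl lclm of L_f,L_g ⇒ L₀ (ord ≤ 3).
h=∫h₀ ⇒ L = L₀·Dx.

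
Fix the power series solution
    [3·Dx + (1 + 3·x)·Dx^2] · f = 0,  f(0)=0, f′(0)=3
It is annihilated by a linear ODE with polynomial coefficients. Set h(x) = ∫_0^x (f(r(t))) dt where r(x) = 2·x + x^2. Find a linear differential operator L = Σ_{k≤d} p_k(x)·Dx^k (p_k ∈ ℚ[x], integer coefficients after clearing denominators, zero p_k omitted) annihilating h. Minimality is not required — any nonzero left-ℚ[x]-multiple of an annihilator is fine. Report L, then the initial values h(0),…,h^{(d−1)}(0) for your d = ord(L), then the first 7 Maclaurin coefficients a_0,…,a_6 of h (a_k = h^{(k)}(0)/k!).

L = (5 + 6·x + 3·x^2)·Dx^2 + (1 + 7·x + 9·x^2 + 3·x^3)·Dx^3  (order 3).
h: a_k = 0, 0, 3, -5, 27/2, -441/10, 801/5, …
ICs: h(0) = 0, h′(0) = 0, h′′(0) = 6.

f: a_k = 0, 3, -9/2, 9, -81/4, 243/5, -243/2, …
L₀ from L_f via x↦r, Dx↦r'^{-1}Dx.
h=∫₀ˣh₀: take L = L₀·Dx.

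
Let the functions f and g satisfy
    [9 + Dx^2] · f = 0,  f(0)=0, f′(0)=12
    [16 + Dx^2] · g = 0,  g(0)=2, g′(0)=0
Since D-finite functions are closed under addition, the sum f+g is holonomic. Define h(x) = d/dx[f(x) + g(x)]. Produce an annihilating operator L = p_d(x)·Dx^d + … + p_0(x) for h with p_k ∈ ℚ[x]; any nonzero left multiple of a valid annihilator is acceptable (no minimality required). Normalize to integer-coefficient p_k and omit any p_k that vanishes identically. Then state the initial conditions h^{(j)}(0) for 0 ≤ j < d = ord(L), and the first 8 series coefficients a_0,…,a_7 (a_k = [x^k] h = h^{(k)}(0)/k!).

L = 144 + 25·Dx^2 + Dx^4  (order 4).
h: a_k = 12, -32, -54, 256/3, 81/2, -1024/15, -243/20, 8192/315, …
ICs: h(0) = 12, h′(0) = -32, h′′(0) = -108, h′′′(0) = 512.

f: a_k = 0, 12, 0, -18, 0, 81/10, 0, -243/140, …
g: a_k = 2, 0, -16, 0, 64/3, 0, -512/45, 0, …
Sum ⇒ L₀ = lclm(L_f,L_g) in ℚ(x)⟨Dx⟩.
Derive L from L₀ (diff closure).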